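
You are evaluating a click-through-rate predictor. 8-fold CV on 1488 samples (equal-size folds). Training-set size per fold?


Fold size = 1488/8 = 186
Training per fold = 1488 - 186 = 1302

1302


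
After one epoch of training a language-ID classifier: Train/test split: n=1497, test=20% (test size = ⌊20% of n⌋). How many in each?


Test = ⌊1497·20/100⌋ = 299
Train = 1497 - 299 = 1198

Train: 1198, Test: 299


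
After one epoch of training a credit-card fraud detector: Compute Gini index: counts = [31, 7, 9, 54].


Probabilities: [31/101, 7/101, 9/101, 54/101] ≈ [0.3069, 0.0693, 0.0891, 0.5347]
Σpᵢ² = (961 + 49 + 81 + 2916)/101² = 4007/10201
Gini = 1 - Σpᵢ² = 1 - 4007/10201 = 0.6072

0.6072


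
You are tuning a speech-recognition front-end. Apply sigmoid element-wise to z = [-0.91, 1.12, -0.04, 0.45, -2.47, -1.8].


σ(-0.91) = 1/(1+e^0.91) = 0.287
σ(1.12) = 1/(1+e^-1.12) = 0.754
σ(-0.04) = 1/(1+e^0.04) = 0.49
σ(0.45) = 1/(1+e^-0.45) = 0.6106
σ(-2.47) = 1/(1+e^2.47) = 0.078
σ(-1.8) = 1/(1+e^1.8) = 0.1419
result = [0.287, 0.754, 0.49, 0.6106, 0.078, 0.1419]

[0.287, 0.754, 0.49, 0.6106, 0.078, 0.1419]


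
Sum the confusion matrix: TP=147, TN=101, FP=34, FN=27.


Total = TP + TN + FP + FN
= 147 + 101 + 34 + 27
= 309
(Predicted positive: 181, predicted negative: 128)

309


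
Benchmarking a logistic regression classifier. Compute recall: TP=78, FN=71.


Recall = TP/(TP+FN)
= 78/(78+71)
= 78/149 = 52.35%

52.35%


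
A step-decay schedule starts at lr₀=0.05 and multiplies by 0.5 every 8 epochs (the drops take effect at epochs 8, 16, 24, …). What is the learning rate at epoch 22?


n_drops = ⌊22/8⌋ = 2
lr = 0.05·0.5^2 = 0.05·0.25 = 0.0125

0.0125


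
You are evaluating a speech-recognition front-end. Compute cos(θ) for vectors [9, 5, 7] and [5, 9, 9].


A·B = 9·5 + 5·9 + 7·9 = 153
‖A‖ = √155 = 12.4499, ‖B‖ = √187 = 13.6748
cos = 153/(√155·√187) = 153/√28985 = 0.8987

0.8987


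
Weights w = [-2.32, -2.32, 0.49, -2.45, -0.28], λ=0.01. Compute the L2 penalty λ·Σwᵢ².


‖w‖₂² = (-2.32)² + (-2.32)² + (0.49)² + (-2.45)² + (-0.28)²
     = 5.3824 + 5.3824 + 0.2401 + 6.0025 + 0.0784
     = 17.0858
λ·‖w‖₂² = 0.01·17.0858 = 0.170858

0.170858


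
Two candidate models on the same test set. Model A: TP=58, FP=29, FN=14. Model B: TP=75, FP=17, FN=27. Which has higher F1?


Model A: P=58/87=0.6667, R=58/72=0.8056, F1=2PR/(P+R)=2TP/(2TP+FP+FN)=116/159=0.7296
Model B: P=75/92=0.8152, R=75/102=0.7353, F1=2PR/(P+R)=2TP/(2TP+FP+FN)=150/194=0.7732
0.7296 < 0.7732 → Model B

Model B


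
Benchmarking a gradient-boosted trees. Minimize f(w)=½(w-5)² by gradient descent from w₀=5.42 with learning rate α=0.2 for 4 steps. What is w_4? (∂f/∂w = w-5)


step 1: grad = 5.42-5 = 0.42; w = 5.42 - 0.2·(0.42) = 5.336
step 2: grad = 5.336-5 = 0.336; w = 5.336 - 0.2·(0.336) = 5.2688
step 3: grad = 5.2688-5 = 0.2688; w = 5.2688 - 0.2·(0.2688) = 5.21504
step 4: grad = 5.21504-5 = 0.21504; w = 5.21504 - 0.2·(0.21504) = 5.172032

5.172032


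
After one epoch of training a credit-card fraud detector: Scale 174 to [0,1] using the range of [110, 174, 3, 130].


min=3, max=174
(174-3)/(174-3) = 171/171 = 1.0

1.0


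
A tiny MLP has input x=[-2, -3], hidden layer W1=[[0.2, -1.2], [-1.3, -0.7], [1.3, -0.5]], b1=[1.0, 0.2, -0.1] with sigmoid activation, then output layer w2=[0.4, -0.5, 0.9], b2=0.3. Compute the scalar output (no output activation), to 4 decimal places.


z1[0] = (0.2)·(-2) + (-1.2)·(-3) + 1.0 = 4.2
z1[1] = (-1.3)·(-2) + (-0.7)·(-3) + 0.2 = 4.9
z1[2] = (1.3)·(-2) + (-0.5)·(-3) - 0.1 = -1.2
h = sigmoid(z1) = [0.9852, 0.9926, 0.2315]
output = (0.4)·(0.9852) + (-0.5)·(0.9926) + (0.9)·(0.2315) + 0.3 = 0.4061

0.4061


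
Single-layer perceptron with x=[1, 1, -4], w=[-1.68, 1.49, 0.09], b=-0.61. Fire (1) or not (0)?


z = (1)·(-1.68) + (1)·(1.49) + (-4)·(0.09) - 0.61
  = -1.16
step(z) = 0 (z<0)

0


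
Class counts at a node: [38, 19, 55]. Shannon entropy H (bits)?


Probabilities: [38/112, 19/112, 55/112] ≈ [0.3393, 0.1696, 0.4911]
H = -((38/112)·log₂(38/112) + (19/112)·log₂(19/112) + (55/112)·log₂(55/112))
  = 1.4671 bits

1.4671 bits


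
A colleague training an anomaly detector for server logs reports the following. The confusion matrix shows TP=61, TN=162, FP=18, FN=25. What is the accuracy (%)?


Accuracy = (TP+TN)/(TP+TN+FP+FN)
= (61+162)/(266)
= 223/266 = 83.83%

83.83%


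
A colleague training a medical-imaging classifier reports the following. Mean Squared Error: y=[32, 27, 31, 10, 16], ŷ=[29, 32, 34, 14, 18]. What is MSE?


Squared errors: (32-29)²=9, (27-32)²=25, (31-34)²=9, (10-14)²=16, (16-18)²=4
Sum = 63
MSE = 63/5 = 63/5

63/5


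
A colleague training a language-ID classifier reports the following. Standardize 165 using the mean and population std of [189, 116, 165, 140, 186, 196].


μ = 165.3333, σ = 28.8771
z = (165 - 165.3333)/28.8771 = -0.0115

-0.0115


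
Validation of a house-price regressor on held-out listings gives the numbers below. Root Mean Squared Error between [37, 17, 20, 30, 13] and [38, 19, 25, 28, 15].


MSE = 38/5 = 7.6
RMSE = √(38/5) = 2.7568

2.7568


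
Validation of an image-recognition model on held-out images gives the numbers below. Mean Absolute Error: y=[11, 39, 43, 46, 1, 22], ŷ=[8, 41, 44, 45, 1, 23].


Absolute errors: |11-8|=3, |39-41|=2, |43-44|=1, |46-45|=1, |1-1|=0, |22-23|=1
Sum = 8
MAE = 8/6 = 4/3

4/3


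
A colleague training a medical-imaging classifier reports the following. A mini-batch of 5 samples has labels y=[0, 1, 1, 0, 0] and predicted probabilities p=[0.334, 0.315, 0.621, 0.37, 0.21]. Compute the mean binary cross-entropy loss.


L[0] = -ln(1-0.334) = -ln(0.666) = 0.4065
L[1] = -ln(0.315) = 1.1552
L[2] = -ln(0.621) = 0.4764
L[3] = -ln(1-0.37) = -ln(0.63) = 0.462
L[4] = -ln(1-0.21) = -ln(0.79) = 0.2357
mean = (0.4065 + 1.1552 + 0.4764 + 0.462 + 0.2357)/5 = 0.5472

0.5472


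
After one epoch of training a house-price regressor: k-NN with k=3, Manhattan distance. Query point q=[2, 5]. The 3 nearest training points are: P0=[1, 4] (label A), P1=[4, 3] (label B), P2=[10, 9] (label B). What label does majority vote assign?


d(q,P0) = 2  (label A)
d(q,P1) = 4  (label B)
d(q,P2) = 12  (label B)
Votes: A=1, B=2
Majority → B

B


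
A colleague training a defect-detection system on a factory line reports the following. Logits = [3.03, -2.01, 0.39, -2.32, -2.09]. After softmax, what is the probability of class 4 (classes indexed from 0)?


Exponentials: e^3.03=20.6972, e^-2.01=0.134, e^0.39=1.477, e^-2.32=0.0983, e^-2.09=0.1237
Sum = 22.5302
Softmax = [0.9186, 0.0059, 0.0656, 0.0044, 0.0055]
p[4] = 0.1237/22.5302 = 0.0055

0.0055


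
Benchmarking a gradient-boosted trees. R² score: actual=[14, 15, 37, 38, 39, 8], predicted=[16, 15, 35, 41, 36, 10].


ȳ = 25.1667
SS_res = Σ(y-ŷ)² = 30
SS_tot = Σ(y-ȳ)² = 1018.83
R² = 1 - SS_res/SS_tot = 1 - 0.0294 = 0.9706

0.9706


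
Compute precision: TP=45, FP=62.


Precision = TP/(TP+FP)
= 45/(45+62)
= 45/107 = 42.06%

42.06%


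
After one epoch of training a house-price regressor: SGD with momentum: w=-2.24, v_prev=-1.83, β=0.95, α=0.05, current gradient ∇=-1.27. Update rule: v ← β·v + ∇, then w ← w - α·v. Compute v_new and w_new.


v_new = 0.95·-1.83 - 1.27 = -1.7385 - 1.27 = -3.0085
w_new = -2.24 - 0.05·-3.0085 = -2.24 + 0.150425 = -2.089575

v_new=-3.0085, w_new=-2.089575


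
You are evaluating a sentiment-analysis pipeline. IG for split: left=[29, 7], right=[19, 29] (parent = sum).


Parent = [48, 36], H_parent = 0.9852
H_left = 0.7107 (n=36), H_right = 0.9685 (n=48)
H_children = (36/84)·0.7107 + (48/84)·0.9685 = 0.858
IG = 0.9852 - 0.858 = 0.1272

0.1272


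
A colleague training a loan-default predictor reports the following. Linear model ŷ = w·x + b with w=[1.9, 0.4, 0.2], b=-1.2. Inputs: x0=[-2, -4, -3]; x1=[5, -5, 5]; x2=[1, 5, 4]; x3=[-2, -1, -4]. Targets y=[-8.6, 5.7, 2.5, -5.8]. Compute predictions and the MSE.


ŷ0 = (1.9)·(-2) + (0.4)·(-4) + (0.2)·(-3) - 1.2 = -7.2
ŷ1 = (1.9)·(5) + (0.4)·(-5) + (0.2)·(5) - 1.2 = 7.3
ŷ2 = (1.9)·(1) + (0.4)·(5) + (0.2)·(4) - 1.2 = 3.5
ŷ3 = (1.9)·(-2) + (0.4)·(-1) + (0.2)·(-4) - 1.2 = -6.2
errors² = [1.96, 2.56, 1.0, 0.16]
MSE = 5.6800/4 = 1.42

1.42


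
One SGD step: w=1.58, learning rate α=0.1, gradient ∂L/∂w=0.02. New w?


w_new = w - α·∇
= 1.58 - 0.1·0.02
= 1.58 - 0.002
= 1.578

1.578


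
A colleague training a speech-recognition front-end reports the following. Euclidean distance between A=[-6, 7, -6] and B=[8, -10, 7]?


d = √((-6-8)² + (7+ 10)² + (-6-7)²)
  = √(196 + 289 + 169)
  = √654 = 25.5734

25.5734


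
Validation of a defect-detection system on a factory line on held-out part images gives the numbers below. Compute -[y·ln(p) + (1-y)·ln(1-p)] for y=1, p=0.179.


BCE = -[y·ln(p) + (1-y)·ln(1-p)]
= -1·ln(0.179) - 0
= -ln(0.179) = 1.7204

1.7204


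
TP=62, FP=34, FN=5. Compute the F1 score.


Precision = 62/96 = 0.6458
Recall = 62/67 = 0.9254
F1 = 2·P·R/(P+R) = 2·TP/(2·TP+FP+FN) = 124/(124+34+5) = 124/163 = 0.7607

0.7607


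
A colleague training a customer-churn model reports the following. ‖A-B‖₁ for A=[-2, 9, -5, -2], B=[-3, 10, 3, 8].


d = |-2+ 3| + |9-10| + |-5-3| + |-2-8|
  = 1 + 1 + 8 + 10
  = 20

20


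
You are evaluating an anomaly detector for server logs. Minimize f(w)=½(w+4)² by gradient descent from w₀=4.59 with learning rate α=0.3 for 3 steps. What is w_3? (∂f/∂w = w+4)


step 1: grad = 4.59+4 = 8.59; w = 4.59 - 0.3·(8.59) = 2.013
step 2: grad = 2.013+4 = 6.013; w = 2.013 - 0.3·(6.013) = 0.2091
step 3: grad = 0.2091+4 = 4.2091; w = 0.2091 - 0.3·(4.2091) = -1.05363

-1.05363


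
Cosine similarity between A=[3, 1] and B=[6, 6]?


A·B = 3·6 + 1·6 = 24
‖A‖ = √10 = 3.1623, ‖B‖ = √72 = 8.4853
cos = 24/(√10·√72) = 24/√720 = 0.8944

0.8944


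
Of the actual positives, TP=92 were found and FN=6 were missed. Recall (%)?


Recall = TP/(TP+FN)
= 92/(92+6)
= 92/98 = 93.88%

93.88%


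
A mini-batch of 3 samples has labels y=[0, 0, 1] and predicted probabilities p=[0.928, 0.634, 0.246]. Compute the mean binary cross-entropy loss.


L[0] = -ln(1-0.928) = -ln(0.072) = 2.6311
L[1] = -ln(1-0.634) = -ln(0.366) = 1.0051
L[2] = -ln(0.246) = 1.4024
mean = (2.6311 + 1.0051 + 1.4024)/3 = 1.6795

1.6795


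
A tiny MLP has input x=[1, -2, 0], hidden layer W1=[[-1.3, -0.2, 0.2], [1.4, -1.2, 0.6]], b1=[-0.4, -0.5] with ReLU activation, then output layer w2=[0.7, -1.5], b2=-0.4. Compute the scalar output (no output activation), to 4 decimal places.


z1[0] = (-1.3)·(1) + (-0.2)·(-2) + (0.2)·(0) - 0.4 = -1.3
z1[1] = (1.4)·(1) + (-1.2)·(-2) + (0.6)·(0) - 0.5 = 3.3
h = ReLU(z1) = [0.0, 3.3]
output = (0.7)·(0.0) + (-1.5)·(3.3) - 0.4 = -5.35

-5.35


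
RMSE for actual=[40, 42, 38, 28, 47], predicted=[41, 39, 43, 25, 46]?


MSE = 45/5 = 9
RMSE = √(45/5) = 3.0

3.0


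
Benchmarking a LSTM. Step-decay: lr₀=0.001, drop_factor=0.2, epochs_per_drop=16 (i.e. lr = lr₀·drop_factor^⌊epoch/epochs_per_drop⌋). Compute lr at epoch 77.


n_drops = ⌊77/16⌋ = 4
lr = 0.001·0.2^4 = 0.001·0.0016 = 0.0000016

0.0000016


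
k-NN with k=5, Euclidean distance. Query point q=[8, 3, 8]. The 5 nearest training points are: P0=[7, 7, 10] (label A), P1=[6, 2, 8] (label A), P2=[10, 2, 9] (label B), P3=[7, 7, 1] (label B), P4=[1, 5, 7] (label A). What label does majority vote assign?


d(q,P0) = 4.5826  (label A)
d(q,P1) = 2.2361  (label A)
d(q,P2) = 2.4495  (label B)
d(q,P3) = 8.124  (label B)
d(q,P4) = 7.3485  (label A)
Votes: A=3, B=2
Majority → A

A


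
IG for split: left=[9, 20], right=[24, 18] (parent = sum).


Parent = [33, 38], H_parent = 0.9964
H_left = 0.8936 (n=29), H_right = 0.9852 (n=42)
H_children = (29/71)·0.8936 + (42/71)·0.9852 = 0.9478
IG = 0.9964 - 0.9478 = 0.0486

0.0486


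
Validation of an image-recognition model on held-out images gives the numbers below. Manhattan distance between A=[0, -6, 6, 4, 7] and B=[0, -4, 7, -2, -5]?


d = |0-0| + |-6+ 4| + |6-7| + |4+ 2| + |7+ 5|
  = 0 + 2 + 1 + 6 + 12
  = 21

21


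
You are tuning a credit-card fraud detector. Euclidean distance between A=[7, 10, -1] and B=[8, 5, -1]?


d = √((7-8)² + (10-5)² + (-1+ 1)²)
  = √(1 + 25 + 0)
  = √26 = 5.099

5.099


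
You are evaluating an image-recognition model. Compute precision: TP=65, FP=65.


Precision = TP/(TP+FP)
= 65/(65+65)
= 65/130 = 50.0%

50.0%


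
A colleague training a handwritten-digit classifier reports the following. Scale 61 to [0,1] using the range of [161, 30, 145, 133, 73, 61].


min=30, max=161
(61-30)/(161-30) = 31/131 = 0.2366

0.2366


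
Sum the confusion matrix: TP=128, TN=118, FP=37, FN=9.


Total = TP + TN + FP + FN
= 128 + 118 + 37 + 9
= 292
(Predicted positive: 165, predicted negative: 127)

292


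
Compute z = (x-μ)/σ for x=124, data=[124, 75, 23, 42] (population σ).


μ = 66, σ = 38.308
z = (124 - 66)/38.308 = 1.514

1.514


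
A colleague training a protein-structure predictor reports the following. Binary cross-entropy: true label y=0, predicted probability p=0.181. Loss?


BCE = -[y·ln(p) + (1-y)·ln(1-p)]
= -0 - 1·ln(1-0.181)
= -ln(0.819) = 0.1997

0.1997


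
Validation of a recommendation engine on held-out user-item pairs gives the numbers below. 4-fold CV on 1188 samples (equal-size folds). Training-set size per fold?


Fold size = 1188/4 = 297
Training per fold = 1188 - 297 = 891

891


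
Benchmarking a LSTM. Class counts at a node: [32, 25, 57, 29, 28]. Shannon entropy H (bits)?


Probabilities: [32/171, 25/171, 57/171, 29/171, 28/171] ≈ [0.1871, 0.1462, 0.3333, 0.1696, 0.1637]
H = -((32/171)·log₂(32/171) + (25/171)·log₂(25/171) + (57/171)·log₂(57/171) + (29/171)·log₂(29/171) + (28/171)·log₂(28/171))
  = 2.2479 bits

2.2479 bits


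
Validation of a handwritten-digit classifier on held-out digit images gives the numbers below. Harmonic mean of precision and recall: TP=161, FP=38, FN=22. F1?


Precision = 161/199 = 0.809
Recall = 161/183 = 0.8798
F1 = 2·P·R/(P+R) = 2·TP/(2·TP+FP+FN) = 322/(322+38+22) = 322/382 = 0.8429

0.8429


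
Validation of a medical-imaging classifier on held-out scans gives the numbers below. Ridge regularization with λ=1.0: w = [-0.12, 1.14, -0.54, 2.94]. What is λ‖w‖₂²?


‖w‖₂² = (-0.12)² + (1.14)² + (-0.54)² + (2.94)²
     = 0.0144 + 1.2996 + 0.2916 + 8.6436
     = 10.2492
λ·‖w‖₂² = 1.0·10.2492 = 10.2492

10.2492


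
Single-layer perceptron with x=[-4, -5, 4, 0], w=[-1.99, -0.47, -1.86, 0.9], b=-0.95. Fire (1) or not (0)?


z = (-4)·(-1.99) + (-5)·(-0.47) + (4)·(-1.86) + (0)·(0.9) - 0.95
  = 1.92
step(z) = 1 (z≥0)

1


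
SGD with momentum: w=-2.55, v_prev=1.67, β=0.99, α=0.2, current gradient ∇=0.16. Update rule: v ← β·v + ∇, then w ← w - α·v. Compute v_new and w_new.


v_new = 0.99·1.67 + 0.16 = 1.6533 + 0.16 = 1.8133
w_new = -2.55 - 0.2·1.8133 = -2.55 - 0.36266 = -2.91266

v_new=1.8133, w_new=-2.91266


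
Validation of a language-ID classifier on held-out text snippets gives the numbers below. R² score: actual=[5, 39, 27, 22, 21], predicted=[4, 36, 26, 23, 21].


ȳ = 22.8
SS_res = Σ(y-ŷ)² = 12
SS_tot = Σ(y-ȳ)² = 600.8
R² = 1 - SS_res/SS_tot = 1 - 0.02 = 0.98

0.98


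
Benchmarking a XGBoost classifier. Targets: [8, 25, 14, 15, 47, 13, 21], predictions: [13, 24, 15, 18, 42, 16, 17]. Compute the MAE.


Absolute errors: |8-13|=5, |25-24|=1, |14-15|=1, |15-18|=3, |47-42|=5, |13-16|=3, |21-17|=4
Sum = 22
MAE = 22/7 = 22/7

22/7


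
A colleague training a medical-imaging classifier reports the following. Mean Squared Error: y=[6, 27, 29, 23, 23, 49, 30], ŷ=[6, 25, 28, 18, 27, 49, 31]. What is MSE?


Squared errors: (6-6)²=0, (27-25)²=4, (29-28)²=1, (23-18)²=25, (23-27)²=16, (49-49)²=0, (30-31)²=1
Sum = 47
MSE = 47/7 = 47/7

47/7


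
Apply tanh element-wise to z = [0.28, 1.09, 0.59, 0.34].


tanh(0.28) = 0.2729
tanh(1.09) = 0.7969
tanh(0.59) = 0.5299
tanh(0.34) = 0.3275
result = [0.2729, 0.7969, 0.5299, 0.3275]

[0.2729, 0.7969, 0.5299, 0.3275]


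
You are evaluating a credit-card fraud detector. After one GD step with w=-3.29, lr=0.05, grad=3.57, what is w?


w_new = w - α·∇
= -3.29 - 0.05·3.57
= -3.29 - 0.1785
= -3.4685

-3.4685


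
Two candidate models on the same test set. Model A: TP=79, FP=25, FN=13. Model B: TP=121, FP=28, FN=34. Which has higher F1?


Model A: P=79/104=0.7596, R=79/92=0.8587, F1=2PR/(P+R)=2TP/(2TP+FP+FN)=158/196=0.8061
Model B: P=121/149=0.8121, R=121/155=0.7806, F1=2PR/(P+R)=2TP/(2TP+FP+FN)=242/304=0.7961
0.8061 > 0.7961 → Model A

Model A


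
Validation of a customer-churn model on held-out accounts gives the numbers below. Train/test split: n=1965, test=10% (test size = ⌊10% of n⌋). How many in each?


Test = ⌊1965·10/100⌋ = 196
Train = 1965 - 196 = 1769

Train: 1769, Test: 196


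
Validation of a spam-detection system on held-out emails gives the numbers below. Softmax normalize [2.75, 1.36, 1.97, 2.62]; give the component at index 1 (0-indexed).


Exponentials: e^2.75=15.6426, e^1.36=3.8962, e^1.97=7.1707, e^2.62=13.7357
Sum = 40.4452
Softmax = [0.3868, 0.0963, 0.1773, 0.3396]
p[1] = 3.8962/40.4452 = 0.0963

0.0963


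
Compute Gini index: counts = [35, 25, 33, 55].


Probabilities: [35/148, 25/148, 33/148, 55/148] ≈ [0.2365, 0.1689, 0.223, 0.3716]
Σpᵢ² = (1225 + 625 + 1089 + 3025)/148² = 5964/21904
Gini = 1 - Σpᵢ² = 1 - 5964/21904 = 0.7277

0.7277


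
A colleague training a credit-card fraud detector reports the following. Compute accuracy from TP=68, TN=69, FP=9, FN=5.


Accuracy = (TP+TN)/(TP+TN+FP+FN)
= (68+69)/(151)
= 137/151 = 90.73%

90.73%


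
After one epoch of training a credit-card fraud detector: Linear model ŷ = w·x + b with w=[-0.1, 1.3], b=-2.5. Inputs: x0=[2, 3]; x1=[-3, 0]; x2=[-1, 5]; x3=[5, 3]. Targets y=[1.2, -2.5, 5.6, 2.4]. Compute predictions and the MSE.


ŷ0 = (-0.1)·(2) + (1.3)·(3) - 2.5 = 1.2
ŷ1 = (-0.1)·(-3) + (1.3)·(0) - 2.5 = -2.2
ŷ2 = (-0.1)·(-1) + (1.3)·(5) - 2.5 = 4.1
ŷ3 = (-0.1)·(5) + (1.3)·(3) - 2.5 = 0.9
errors² = [0.0, 0.09, 2.25, 2.25]
MSE = 4.5900/4 = 1.1475

1.1475


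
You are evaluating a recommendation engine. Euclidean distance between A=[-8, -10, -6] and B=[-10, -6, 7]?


d = √((-8+ 10)² + (-10+ 6)² + (-6-7)²)
  = √(4 + 16 + 169)
  = √189 = 13.7477

13.7477


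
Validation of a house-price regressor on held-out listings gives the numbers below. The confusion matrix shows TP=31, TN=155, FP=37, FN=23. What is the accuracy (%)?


Accuracy = (TP+TN)/(TP+TN+FP+FN)
= (31+155)/(246)
= 186/246 = 75.61%

75.61%


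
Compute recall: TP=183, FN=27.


Recall = TP/(TP+FN)
= 183/(183+27)
= 183/210 = 87.14%

87.14%


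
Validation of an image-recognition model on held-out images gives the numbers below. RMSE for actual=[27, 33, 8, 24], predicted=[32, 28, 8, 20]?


MSE = 66/4 = 16.5
RMSE = √(66/4) = 4.062

4.062


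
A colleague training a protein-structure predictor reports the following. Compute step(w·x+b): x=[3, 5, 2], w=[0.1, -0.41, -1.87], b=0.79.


z = (3)·(0.1) + (5)·(-0.41) + (2)·(-1.87) + 0.79
  = -4.7
step(z) = 0 (z<0)

0


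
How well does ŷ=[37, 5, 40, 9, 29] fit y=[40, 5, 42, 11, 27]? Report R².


ȳ = 25
SS_res = Σ(y-ŷ)² = 21
SS_tot = Σ(y-ȳ)² = 1114
R² = 1 - SS_res/SS_tot = 1 - 0.0189 = 0.9811

0.9811


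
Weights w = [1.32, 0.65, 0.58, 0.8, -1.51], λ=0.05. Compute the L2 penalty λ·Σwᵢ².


‖w‖₂² = (1.32)² + (0.65)² + (0.58)² + (0.8)² + (-1.51)²
     = 1.7424 + 0.4225 + 0.3364 + 0.64 + 2.2801
     = 5.4214
λ·‖w‖₂² = 0.05·5.4214 = 0.27107

0.27107


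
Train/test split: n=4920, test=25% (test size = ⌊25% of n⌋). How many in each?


Test = ⌊4920·25/100⌋ = 1230
Train = 4920 - 1230 = 3690

Train: 3690, Test: 1230


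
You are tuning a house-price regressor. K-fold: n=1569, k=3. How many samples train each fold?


Fold size = 1569/3 = 523
Training per fold = 1569 - 523 = 1046

1046


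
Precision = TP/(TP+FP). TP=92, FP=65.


Precision = TP/(TP+FP)
= 92/(92+65)
= 92/157 = 58.6%

58.6%


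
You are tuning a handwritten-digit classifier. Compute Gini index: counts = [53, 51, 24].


Probabilities: [53/128, 51/128, 24/128] ≈ [0.4141, 0.3984, 0.1875]
Σpᵢ² = (2809 + 2601 + 576)/128² = 5986/16384
Gini = 1 - Σpᵢ² = 1 - 5986/16384 = 0.6346

0.6346


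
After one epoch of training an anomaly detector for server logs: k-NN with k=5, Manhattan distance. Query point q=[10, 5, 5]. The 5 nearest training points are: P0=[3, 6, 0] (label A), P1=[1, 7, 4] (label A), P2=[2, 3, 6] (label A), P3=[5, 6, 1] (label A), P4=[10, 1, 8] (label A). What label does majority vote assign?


d(q,P0) = 13  (label A)
d(q,P1) = 12  (label A)
d(q,P2) = 11  (label A)
d(q,P3) = 10  (label A)
d(q,P4) = 7  (label A)
Votes: A=5, B=0
Majority → A

A


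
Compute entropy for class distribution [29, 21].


Probabilities: [29/50, 21/50] ≈ [0.58, 0.42]
H = -((29/50)·log₂(29/50) + (21/50)·log₂(21/50))
  = 0.9815 bits

0.9815 bits


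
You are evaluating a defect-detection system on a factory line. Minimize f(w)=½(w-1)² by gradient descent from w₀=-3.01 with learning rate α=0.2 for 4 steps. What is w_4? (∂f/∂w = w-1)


step 1: grad = -3.01-1 = -4.01; w = -3.01 - 0.2·(-4.01) = -2.208
step 2: grad = -2.208-1 = -3.208; w = -2.208 - 0.2·(-3.208) = -1.5664
step 3: grad = -1.5664-1 = -2.5664; w = -1.5664 - 0.2·(-2.5664) = -1.05312
step 4: grad = -1.05312-1 = -2.05312; w = -1.05312 - 0.2·(-2.05312) = -0.642496

-0.642496


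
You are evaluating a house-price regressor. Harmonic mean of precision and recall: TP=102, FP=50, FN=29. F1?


Precision = 102/152 = 0.6711
Recall = 102/131 = 0.7786
F1 = 2·P·R/(P+R) = 2·TP/(2·TP+FP+FN) = 204/(204+50+29) = 204/283 = 0.7208

0.7208


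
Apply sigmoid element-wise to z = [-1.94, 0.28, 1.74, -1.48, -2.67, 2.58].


σ(-1.94) = 1/(1+e^1.94) = 0.1256
σ(0.28) = 1/(1+e^-0.28) = 0.5695
σ(1.74) = 1/(1+e^-1.74) = 0.8507
σ(-1.48) = 1/(1+e^1.48) = 0.1854
σ(-2.67) = 1/(1+e^2.67) = 0.0648
σ(2.58) = 1/(1+e^-2.58) = 0.9296
result = [0.1256, 0.5695, 0.8507, 0.1854, 0.0648, 0.9296]

[0.1256, 0.5695, 0.8507, 0.1854, 0.0648, 0.9296]


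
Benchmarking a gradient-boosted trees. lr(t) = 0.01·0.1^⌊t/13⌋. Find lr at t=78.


n_drops = ⌊78/13⌋ = 6
lr = 0.01·0.1^6 = 0.01·0.000001 = 0.00000001

0.00000001


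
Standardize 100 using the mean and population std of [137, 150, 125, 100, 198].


μ = 142, σ = 32.49
z = (100 - 142)/32.49 = -1.2927

-1.2927


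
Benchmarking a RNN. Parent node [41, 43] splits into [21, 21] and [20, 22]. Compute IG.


Parent = [41, 43], H_parent = 0.9996
H_left = 1 (n=42), H_right = 0.9984 (n=42)
H_children = (42/84)·1 + (42/84)·0.9984 = 0.9992
IG = 0.9996 - 0.9992 = 0.0004

0.0004


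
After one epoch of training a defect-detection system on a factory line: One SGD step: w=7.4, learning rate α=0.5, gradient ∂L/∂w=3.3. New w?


w_new = w - α·∇
= 7.4 - 0.5·3.3
= 7.4 - 1.65
= 5.75

5.75


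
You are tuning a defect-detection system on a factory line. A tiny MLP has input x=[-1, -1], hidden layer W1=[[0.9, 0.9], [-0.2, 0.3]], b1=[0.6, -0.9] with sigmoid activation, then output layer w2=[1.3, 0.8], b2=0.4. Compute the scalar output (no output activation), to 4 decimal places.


z1[0] = (0.9)·(-1) + (0.9)·(-1) + 0.6 = -1.2
z1[1] = (-0.2)·(-1) + (0.3)·(-1) - 0.9 = -1.0
h = sigmoid(z1) = [0.2315, 0.2689]
output = (1.3)·(0.2315) + (0.8)·(0.2689) + 0.4 = 0.9161

0.9161


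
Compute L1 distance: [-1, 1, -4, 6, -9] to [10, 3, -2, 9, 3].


d = |-1-10| + |1-3| + |-4+ 2| + |6-9| + |-9-3|
  = 11 + 2 + 2 + 3 + 12
  = 30

30


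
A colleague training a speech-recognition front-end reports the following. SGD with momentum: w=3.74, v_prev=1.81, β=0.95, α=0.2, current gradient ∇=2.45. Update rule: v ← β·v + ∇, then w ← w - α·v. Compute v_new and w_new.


v_new = 0.95·1.81 + 2.45 = 1.7195 + 2.45 = 4.1695
w_new = 3.74 - 0.2·4.1695 = 3.74 - 0.8339 = 2.9061

v_new=4.1695, w_new=2.9061


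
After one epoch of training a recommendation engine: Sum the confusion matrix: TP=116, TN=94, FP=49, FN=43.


Total = TP + TN + FP + FN
= 116 + 94 + 49 + 43
= 302
(Predicted positive: 165, predicted negative: 137)

302


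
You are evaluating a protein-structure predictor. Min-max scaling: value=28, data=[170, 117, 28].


min=28, max=170
(28-28)/(170-28) = 0/142 = 0.0

0.0


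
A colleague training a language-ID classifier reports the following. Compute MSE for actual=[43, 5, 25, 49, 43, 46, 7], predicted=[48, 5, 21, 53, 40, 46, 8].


Squared errors: (43-48)²=25, (5-5)²=0, (25-21)²=16, (49-53)²=16, (43-40)²=9, (46-46)²=0, (7-8)²=1
Sum = 67
MSE = 67/7 = 67/7

67/7


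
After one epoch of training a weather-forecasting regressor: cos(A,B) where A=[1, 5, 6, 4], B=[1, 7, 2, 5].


A·B = 1·1 + 5·7 + 6·2 + 4·5 = 68
‖A‖ = √78 = 8.8318, ‖B‖ = √79 = 8.8882
cos = 68/(√78·√79) = 68/√6162 = 0.8663

0.8663


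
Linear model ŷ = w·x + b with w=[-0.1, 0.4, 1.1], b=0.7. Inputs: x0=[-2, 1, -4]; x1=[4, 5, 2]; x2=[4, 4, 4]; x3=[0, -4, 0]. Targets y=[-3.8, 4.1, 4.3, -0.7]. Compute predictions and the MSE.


ŷ0 = (-0.1)·(-2) + (0.4)·(1) + (1.1)·(-4) + 0.7 = -3.1
ŷ1 = (-0.1)·(4) + (0.4)·(5) + (1.1)·(2) + 0.7 = 4.5
ŷ2 = (-0.1)·(4) + (0.4)·(4) + (1.1)·(4) + 0.7 = 6.3
ŷ3 = (-0.1)·(0) + (0.4)·(-4) + (1.1)·(0) + 0.7 = -0.9
errors² = [0.49, 0.16, 4.0, 0.04]
MSE = 4.6900/4 = 1.1725

1.1725


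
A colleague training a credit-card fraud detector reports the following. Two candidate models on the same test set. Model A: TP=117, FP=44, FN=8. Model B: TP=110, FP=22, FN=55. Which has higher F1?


Model A: P=117/161=0.7267, R=117/125=0.936, F1=2PR/(P+R)=2TP/(2TP+FP+FN)=234/286=0.8182
Model B: P=110/132=0.8333, R=110/165=0.6667, F1=2PR/(P+R)=2TP/(2TP+FP+FN)=220/297=0.7407
0.8182 > 0.7407 → Model A

Model A


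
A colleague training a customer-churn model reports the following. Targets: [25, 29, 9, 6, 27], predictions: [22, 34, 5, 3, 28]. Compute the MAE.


Absolute errors: |25-22|=3, |29-34|=5, |9-5|=4, |6-3|=3, |27-28|=1
Sum = 16
MAE = 16/5 = 16/5

16/5


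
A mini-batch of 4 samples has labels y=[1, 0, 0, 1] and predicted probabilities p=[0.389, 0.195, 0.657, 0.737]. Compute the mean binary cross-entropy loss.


L[0] = -ln(0.389) = 0.9442
L[1] = -ln(1-0.195) = -ln(0.805) = 0.2169
L[2] = -ln(1-0.657) = -ln(0.343) = 1.07
L[3] = -ln(0.737) = 0.3052
mean = (0.9442 + 0.2169 + 1.07 + 0.3052)/4 = 0.6341

0.6341


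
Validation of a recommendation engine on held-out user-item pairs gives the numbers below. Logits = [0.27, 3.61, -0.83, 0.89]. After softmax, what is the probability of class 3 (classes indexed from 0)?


Exponentials: e^0.27=1.31, e^3.61=36.9661, e^-0.83=0.436, e^0.89=2.4351
Sum = 41.1472
Softmax = [0.0318, 0.8984, 0.0106, 0.0592]
p[3] = 2.4351/41.1472 = 0.0592

0.0592


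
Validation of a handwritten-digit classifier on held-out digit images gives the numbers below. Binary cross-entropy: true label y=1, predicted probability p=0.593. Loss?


BCE = -[y·ln(p) + (1-y)·ln(1-p)]
= -1·ln(0.593) - 0
= -ln(0.593) = 0.5226

0.5226


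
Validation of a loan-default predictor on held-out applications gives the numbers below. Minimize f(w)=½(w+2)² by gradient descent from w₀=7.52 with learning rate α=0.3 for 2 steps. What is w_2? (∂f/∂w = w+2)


step 1: grad = 7.52+2 = 9.52; w = 7.52 - 0.3·(9.52) = 4.664
step 2: grad = 4.664+2 = 6.664; w = 4.664 - 0.3·(6.664) = 2.6648

2.6648


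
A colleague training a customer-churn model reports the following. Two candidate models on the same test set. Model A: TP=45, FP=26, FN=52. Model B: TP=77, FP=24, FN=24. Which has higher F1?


Model A: P=45/71=0.6338, R=45/97=0.4639, F1=2PR/(P+R)=2TP/(2TP+FP+FN)=90/168=0.5357
Model B: P=77/101=0.7624, R=77/101=0.7624, F1=2PR/(P+R)=2TP/(2TP+FP+FN)=154/202=0.7624
0.5357 < 0.7624 → Model B

Model B


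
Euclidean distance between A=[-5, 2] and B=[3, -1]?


d = √((-5-3)² + (2+ 1)²)
  = √(64 + 9)
  = √73 = 8.544

8.544


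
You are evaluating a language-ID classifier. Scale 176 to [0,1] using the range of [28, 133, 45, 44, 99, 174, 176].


min=28, max=176
(176-28)/(176-28) = 148/148 = 1.0

1.0


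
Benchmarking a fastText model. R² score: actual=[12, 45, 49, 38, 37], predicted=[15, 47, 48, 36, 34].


ȳ = 36.2
SS_res = Σ(y-ŷ)² = 27
SS_tot = Σ(y-ȳ)² = 830.8
R² = 1 - SS_res/SS_tot = 1 - 0.0325 = 0.9675

0.9675


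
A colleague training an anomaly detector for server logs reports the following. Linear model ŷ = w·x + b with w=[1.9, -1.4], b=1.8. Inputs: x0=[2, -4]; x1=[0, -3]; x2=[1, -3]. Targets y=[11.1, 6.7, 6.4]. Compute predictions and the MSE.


ŷ0 = (1.9)·(2) + (-1.4)·(-4) + 1.8 = 11.2
ŷ1 = (1.9)·(0) + (-1.4)·(-3) + 1.8 = 6.0
ŷ2 = (1.9)·(1) + (-1.4)·(-3) + 1.8 = 7.9
errors² = [0.01, 0.49, 2.25]
MSE = 2.7500/3 = 0.9167

0.9167


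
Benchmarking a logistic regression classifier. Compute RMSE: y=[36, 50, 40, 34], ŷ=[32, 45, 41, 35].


MSE = 43/4 = 10.75
RMSE = √(43/4) = 3.2787

3.2787


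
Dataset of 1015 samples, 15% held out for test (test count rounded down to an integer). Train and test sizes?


Test = ⌊1015·15/100⌋ = 152
Train = 1015 - 152 = 863

Train: 863, Test: 152


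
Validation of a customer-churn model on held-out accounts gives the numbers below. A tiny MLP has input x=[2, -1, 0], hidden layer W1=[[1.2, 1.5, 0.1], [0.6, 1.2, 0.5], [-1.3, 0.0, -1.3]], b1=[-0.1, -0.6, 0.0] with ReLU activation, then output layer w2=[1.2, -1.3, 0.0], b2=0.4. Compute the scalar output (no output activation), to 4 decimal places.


z1[0] = (1.2)·(2) + (1.5)·(-1) + (0.1)·(0) - 0.1 = 0.8
z1[1] = (0.6)·(2) + (1.2)·(-1) + (0.5)·(0) - 0.6 = -0.6
z1[2] = (-1.3)·(2) + (0.0)·(-1) + (-1.3)·(0) + 0.0 = -2.6
h = ReLU(z1) = [0.8, 0.0, 0.0]
output = (1.2)·(0.8) + (-1.3)·(0.0) + (0.0)·(0.0) + 0.4 = 1.36

1.36


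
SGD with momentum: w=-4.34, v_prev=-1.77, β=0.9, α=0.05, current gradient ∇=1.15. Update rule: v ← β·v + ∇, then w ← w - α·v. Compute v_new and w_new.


v_new = 0.9·-1.77 + 1.15 = -1.593 + 1.15 = -0.443
w_new = -4.34 - 0.05·-0.443 = -4.34 + 0.02215 = -4.31785

v_new=-0.443, w_new=-4.31785


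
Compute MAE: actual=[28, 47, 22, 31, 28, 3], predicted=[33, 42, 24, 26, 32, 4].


Absolute errors: |28-33|=5, |47-42|=5, |22-24|=2, |31-26|=5, |28-32|=4, |3-4|=1
Sum = 22
MAE = 22/6 = 11/3

11/3


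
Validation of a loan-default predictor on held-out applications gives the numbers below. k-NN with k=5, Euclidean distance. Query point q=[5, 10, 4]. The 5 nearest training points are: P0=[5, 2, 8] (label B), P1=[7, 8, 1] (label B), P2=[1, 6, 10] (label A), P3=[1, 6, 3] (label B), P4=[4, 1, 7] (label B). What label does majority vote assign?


d(q,P0) = 8.9443  (label B)
d(q,P1) = 4.1231  (label B)
d(q,P2) = 8.2462  (label A)
d(q,P3) = 5.7446  (label B)
d(q,P4) = 9.5394  (label B)
Votes: A=1, B=4
Majority → B

B


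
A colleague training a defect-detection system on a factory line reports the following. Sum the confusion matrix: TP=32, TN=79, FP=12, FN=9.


Total = TP + TN + FP + FN
= 32 + 79 + 12 + 9
= 132
(Predicted positive: 44, predicted negative: 88)

132


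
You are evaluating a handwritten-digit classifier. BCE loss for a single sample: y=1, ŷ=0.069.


BCE = -[y·ln(p) + (1-y)·ln(1-p)]
= -1·ln(0.069) - 0
= -ln(0.069) = 2.6736

2.6736


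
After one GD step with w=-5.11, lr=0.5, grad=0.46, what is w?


w_new = w - α·∇
= -5.11 - 0.5·0.46
= -5.11 - 0.23
= -5.34

-5.34


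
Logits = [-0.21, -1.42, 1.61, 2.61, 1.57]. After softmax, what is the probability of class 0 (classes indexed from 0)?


Exponentials: e^-0.21=0.8106, e^-1.42=0.2417, e^1.61=5.0028, e^2.61=13.5991, e^1.57=4.8066
Sum = 24.4608
Softmax = [0.0331, 0.0099, 0.2045, 0.556, 0.1965]
p[0] = 0.8106/24.4608 = 0.0331

0.0331


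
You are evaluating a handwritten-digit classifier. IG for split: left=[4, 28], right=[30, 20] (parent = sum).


Parent = [34, 48], H_parent = 0.9789
H_left = 0.5436 (n=32), H_right = 0.971 (n=50)
H_children = (32/82)·0.5436 + (50/82)·0.971 = 0.8042
IG = 0.9789 - 0.8042 = 0.1747

0.1747


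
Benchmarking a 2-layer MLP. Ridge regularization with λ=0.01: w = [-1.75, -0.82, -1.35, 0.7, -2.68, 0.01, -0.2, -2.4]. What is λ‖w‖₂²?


‖w‖₂² = (-1.75)² + (-0.82)² + (-1.35)² + (0.7)² + (-2.68)² + (0.01)² + (-0.2)² + (-2.4)²
     = 3.0625 + 0.6724 + 1.8225 + 0.49 + 7.1824 + 0.0001 + 0.04 + 5.76
     = 19.0299
λ·‖w‖₂² = 0.01·19.0299 = 0.190299

0.190299


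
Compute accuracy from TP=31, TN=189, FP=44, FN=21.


Accuracy = (TP+TN)/(TP+TN+FP+FN)
= (31+189)/(285)
= 220/285 = 77.19%

77.19%


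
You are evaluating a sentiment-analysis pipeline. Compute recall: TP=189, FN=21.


Recall = TP/(TP+FN)
= 189/(189+21)
= 189/210 = 90.0%

90.0%


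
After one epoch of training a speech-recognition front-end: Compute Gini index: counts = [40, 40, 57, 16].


Probabilities: [40/153, 40/153, 57/153, 16/153] ≈ [0.2614, 0.2614, 0.3725, 0.1046]
Σpᵢ² = (1600 + 1600 + 3249 + 256)/153² = 6705/23409
Gini = 1 - Σpᵢ² = 1 - 6705/23409 = 0.7136

0.7136


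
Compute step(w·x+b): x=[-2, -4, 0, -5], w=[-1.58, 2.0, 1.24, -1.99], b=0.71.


z = (-2)·(-1.58) + (-4)·(2.0) + (0)·(1.24) + (-5)·(-1.99) + 0.71
  = 5.82
step(z) = 1 (z≥0)

1


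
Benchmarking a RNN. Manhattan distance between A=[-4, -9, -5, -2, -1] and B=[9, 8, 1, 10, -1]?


d = |-4-9| + |-9-8| + |-5-1| + |-2-10| + |-1+ 1|
  = 13 + 17 + 6 + 12 + 0
  = 48

48


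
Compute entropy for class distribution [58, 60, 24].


Probabilities: [58/142, 60/142, 24/142] ≈ [0.4085, 0.4225, 0.169]
H = -((58/142)·log₂(58/142) + (60/142)·log₂(60/142) + (24/142)·log₂(24/142))
  = 1.4863 bits

1.4863 bits


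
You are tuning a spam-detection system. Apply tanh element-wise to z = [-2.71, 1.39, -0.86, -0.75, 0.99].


tanh(-2.71) = -0.9912
tanh(1.39) = 0.8832
tanh(-0.86) = -0.6963
tanh(-0.75) = -0.6351
tanh(0.99) = 0.7574
result = [-0.9912, 0.8832, -0.6963, -0.6351, 0.7574]

[-0.9912, 0.8832, -0.6963, -0.6351, 0.7574]


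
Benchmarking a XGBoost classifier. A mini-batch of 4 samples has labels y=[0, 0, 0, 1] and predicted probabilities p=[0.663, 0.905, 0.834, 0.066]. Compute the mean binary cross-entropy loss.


L[0] = -ln(1-0.663) = -ln(0.337) = 1.0877
L[1] = -ln(1-0.905) = -ln(0.095) = 2.3539
L[2] = -ln(1-0.834) = -ln(0.166) = 1.7958
L[3] = -ln(0.066) = 2.7181
mean = (1.0877 + 2.3539 + 1.7958 + 2.7181)/4 = 1.9889

1.9889


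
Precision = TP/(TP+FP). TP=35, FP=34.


Precision = TP/(TP+FP)
= 35/(35+34)
= 35/69 = 50.72%

50.72%


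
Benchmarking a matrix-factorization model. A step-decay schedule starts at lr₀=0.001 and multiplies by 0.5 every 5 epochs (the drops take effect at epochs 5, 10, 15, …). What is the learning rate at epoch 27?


n_drops = ⌊27/5⌋ = 5
lr = 0.001·0.5^5 = 0.001·0.03125 = 0.00003125

0.00003125


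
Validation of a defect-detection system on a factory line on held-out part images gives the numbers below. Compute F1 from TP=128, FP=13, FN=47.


Precision = 128/141 = 0.9078
Recall = 128/175 = 0.7314
F1 = 2·P·R/(P+R) = 2·TP/(2·TP+FP+FN) = 256/(256+13+47) = 256/316 = 0.8101

0.8101


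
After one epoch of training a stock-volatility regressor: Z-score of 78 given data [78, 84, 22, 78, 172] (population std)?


μ = 86.8, σ = 48.2095
z = (78 - 86.8)/48.2095 = -0.1825

-0.1825


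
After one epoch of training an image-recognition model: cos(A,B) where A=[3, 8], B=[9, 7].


A·B = 3·9 + 8·7 = 83
‖A‖ = √73 = 8.544, ‖B‖ = √130 = 11.4018
cos = 83/(√73·√130) = 83/√9490 = 0.852

0.852


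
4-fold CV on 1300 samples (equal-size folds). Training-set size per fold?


Fold size = 1300/4 = 325
Training per fold = 1300 - 325 = 975

975


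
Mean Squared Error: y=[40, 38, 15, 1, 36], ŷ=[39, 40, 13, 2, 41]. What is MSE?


Squared errors: (40-39)²=1, (38-40)²=4, (15-13)²=4, (1-2)²=1, (36-41)²=25
Sum = 35
MSE = 35/5 = 7

7


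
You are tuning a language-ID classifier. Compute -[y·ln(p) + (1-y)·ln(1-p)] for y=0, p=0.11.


BCE = -[y·ln(p) + (1-y)·ln(1-p)]
= -0 - 1·ln(1-0.11)
= -ln(0.89) = 0.1165

0.1165


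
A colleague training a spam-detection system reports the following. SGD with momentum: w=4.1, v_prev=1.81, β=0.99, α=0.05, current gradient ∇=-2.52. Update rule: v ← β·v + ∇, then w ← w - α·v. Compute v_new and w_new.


v_new = 0.99·1.81 - 2.52 = 1.7919 - 2.52 = -0.7281
w_new = 4.1 - 0.05·-0.7281 = 4.1 + 0.036405 = 4.136405

v_new=-0.7281, w_new=4.136405


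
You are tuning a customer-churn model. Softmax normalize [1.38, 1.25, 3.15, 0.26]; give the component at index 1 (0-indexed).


Exponentials: e^1.38=3.9749, e^1.25=3.4903, e^3.15=23.3361, e^0.26=1.2969
Sum = 32.0982
Softmax = [0.1238, 0.1087, 0.727, 0.0404]
p[1] = 3.4903/32.0982 = 0.1087

0.1087


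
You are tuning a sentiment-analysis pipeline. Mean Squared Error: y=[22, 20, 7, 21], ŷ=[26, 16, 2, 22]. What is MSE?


Squared errors: (22-26)²=16, (20-16)²=16, (7-2)²=25, (21-22)²=1
Sum = 58
MSE = 58/4 = 29/2

29/2


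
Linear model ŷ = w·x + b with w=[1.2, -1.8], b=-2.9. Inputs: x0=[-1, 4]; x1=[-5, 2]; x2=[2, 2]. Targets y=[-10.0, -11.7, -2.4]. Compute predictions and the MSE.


ŷ0 = (1.2)·(-1) + (-1.8)·(4) - 2.9 = -11.3
ŷ1 = (1.2)·(-5) + (-1.8)·(2) - 2.9 = -12.5
ŷ2 = (1.2)·(2) + (-1.8)·(2) - 2.9 = -4.1
errors² = [1.69, 0.64, 2.89]
MSE = 5.2200/3 = 1.74

1.74


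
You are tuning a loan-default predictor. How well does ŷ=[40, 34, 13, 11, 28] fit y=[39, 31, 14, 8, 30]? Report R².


ȳ = 24.4
SS_res = Σ(y-ŷ)² = 24
SS_tot = Σ(y-ȳ)² = 665.2
R² = 1 - SS_res/SS_tot = 1 - 0.0361 = 0.9639

0.9639


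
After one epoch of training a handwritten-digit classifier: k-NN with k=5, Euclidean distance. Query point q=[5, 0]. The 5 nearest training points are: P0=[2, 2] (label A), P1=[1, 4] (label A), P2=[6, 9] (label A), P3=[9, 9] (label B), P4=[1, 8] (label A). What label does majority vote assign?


d(q,P0) = 3.6056  (label A)
d(q,P1) = 5.6569  (label A)
d(q,P2) = 9.0554  (label A)
d(q,P3) = 9.8489  (label B)
d(q,P4) = 8.9443  (label A)
Votes: A=4, B=1
Majority → A

A


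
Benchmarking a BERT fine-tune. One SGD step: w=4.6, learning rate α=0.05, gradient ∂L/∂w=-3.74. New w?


w_new = w - α·∇
= 4.6 - 0.05·-3.74
= 4.6 + 0.187
= 4.787

4.787


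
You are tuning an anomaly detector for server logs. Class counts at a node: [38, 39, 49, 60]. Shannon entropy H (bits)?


Probabilities: [38/186, 39/186, 49/186, 60/186] ≈ [0.2043, 0.2097, 0.2634, 0.3226]
H = -((38/186)·log₂(38/186) + (39/186)·log₂(39/186) + (49/186)·log₂(49/186) + (60/186)·log₂(60/186))
  = 1.9742 bits

1.9742 bits


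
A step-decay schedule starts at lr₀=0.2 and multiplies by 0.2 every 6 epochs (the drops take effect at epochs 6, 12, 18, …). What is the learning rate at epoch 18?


n_drops = ⌊18/6⌋ = 3
lr = 0.2·0.2^3 = 0.2·0.008 = 0.0016

0.0016


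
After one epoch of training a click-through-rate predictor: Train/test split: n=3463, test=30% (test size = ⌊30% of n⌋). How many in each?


Test = ⌊3463·30/100⌋ = 1038
Train = 3463 - 1038 = 2425

Train: 2425, Test: 1038


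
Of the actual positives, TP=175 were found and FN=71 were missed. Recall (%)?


Recall = TP/(TP+FN)
= 175/(175+71)
= 175/246 = 71.14%

71.14%
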